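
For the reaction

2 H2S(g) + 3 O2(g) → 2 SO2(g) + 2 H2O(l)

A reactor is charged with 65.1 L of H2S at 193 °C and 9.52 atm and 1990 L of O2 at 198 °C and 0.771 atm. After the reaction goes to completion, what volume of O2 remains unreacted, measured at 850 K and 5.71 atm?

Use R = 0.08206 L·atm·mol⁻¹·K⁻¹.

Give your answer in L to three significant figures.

188 L

n(H2S) = PV/RT = (9.52 × 65.1) / (0.08206 × 466.15) = 16.20 mol
n(O2) = PV/RT = (0.771 × 1990) / (0.08206 × 471.15) = 39.68 mol
For 16.20 mol H2S, stoichiometry requires (3/2) × 16.20 = 24.30 mol O2; 39.68 mol is available, so H2S is limiting.
n(O2) consumed = (3/2) × 16.20 = 24.30 mol; remaining = 39.68 − 24.30 = 15.38 mol
V(O2) = nRT/P = 15.38 × 0.08206 × 850 / 5.71 = 187.9 L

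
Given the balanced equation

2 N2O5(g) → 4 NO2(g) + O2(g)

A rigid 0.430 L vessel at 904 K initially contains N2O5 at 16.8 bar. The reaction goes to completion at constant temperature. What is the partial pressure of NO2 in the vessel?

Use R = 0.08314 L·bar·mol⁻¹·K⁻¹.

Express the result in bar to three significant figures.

33.6 bar

n(N2O5)₀ = PV/RT = (16.8 × 0.430) / (0.08314 × 904) = 0.09612 mol
n(NO2) = (4/2) × 0.09612 = 0.1922 mol
P(NO2) = nRT/V = 0.1922 × 0.08314 × 904 / 0.430 = 33.59 bar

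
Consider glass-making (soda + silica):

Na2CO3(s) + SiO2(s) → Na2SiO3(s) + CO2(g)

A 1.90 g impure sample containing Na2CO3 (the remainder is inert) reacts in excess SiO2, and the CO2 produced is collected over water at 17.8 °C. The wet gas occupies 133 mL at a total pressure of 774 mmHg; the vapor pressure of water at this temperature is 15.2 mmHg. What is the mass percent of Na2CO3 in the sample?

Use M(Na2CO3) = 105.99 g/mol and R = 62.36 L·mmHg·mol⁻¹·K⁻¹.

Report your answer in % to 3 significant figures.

P(CO2) = 774 − 15.2 = 758.8 mmHg
n(CO2) = PV/RT = (758.8 × 0.1330) / (62.36 × 290.95) = 0.005562 mol
n(Na2CO3) = (1/1) × 0.005562 = 0.005562 mol
m(Na2CO3) = 0.005562 × 105.99 = 0.5895 g
%Na2CO3 = 0.5895 / 1.90 × 100 = 31.03%

31.0 %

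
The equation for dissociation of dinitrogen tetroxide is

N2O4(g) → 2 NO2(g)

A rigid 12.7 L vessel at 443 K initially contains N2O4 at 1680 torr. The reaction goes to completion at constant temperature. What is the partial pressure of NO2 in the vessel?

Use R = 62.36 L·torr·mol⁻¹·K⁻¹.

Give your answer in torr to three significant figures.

n(N2O4)₀ = PV/RT = (1680 × 12.7) / (62.36 × 443) = 0.7723 mol
n(NO2) = (2/1) × 0.7723 = 1.545 mol
P(NO2) = nRT/V = 1.545 × 62.36 × 443 / 12.7 = 3361 torr

3360 torr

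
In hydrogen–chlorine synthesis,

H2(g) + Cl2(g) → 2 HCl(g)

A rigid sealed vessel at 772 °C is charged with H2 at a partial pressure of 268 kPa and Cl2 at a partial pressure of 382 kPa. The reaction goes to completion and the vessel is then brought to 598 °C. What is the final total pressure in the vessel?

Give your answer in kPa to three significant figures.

With V and T fixed, P_i ∝ n_i, so the mole ratios apply directly to partial pressures at 772 °C.
P(Cl2) required for 268 kPa of H2 = (1/1) × 268 = 268.0 kPa; available 382 kPa, so H2 is limiting.
P(Cl2) remaining = 382 − (1/1) × 268 = 114.0 kPa
P(gaseous products) = (2)/1 × 268 = 536.0 kPa
P_total at 772 °C = 114.0 + 536.0 = 650.0 kPa
Scaling to 598 °C: P = 650.0 × 871.15/1045.15 = 541.8 kPa

542 kPa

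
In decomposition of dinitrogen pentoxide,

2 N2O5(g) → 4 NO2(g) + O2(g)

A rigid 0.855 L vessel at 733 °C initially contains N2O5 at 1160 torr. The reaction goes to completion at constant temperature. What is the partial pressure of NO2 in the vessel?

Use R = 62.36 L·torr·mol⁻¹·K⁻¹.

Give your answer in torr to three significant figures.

2320 torr

n(N2O5)₀ = PV/RT = (1160 × 0.855) / (62.36 × 1006.15) = 0.01581 mol
n(NO2) = (4/2) × 0.01581 = 0.03162 mol
P(NO2) = nRT/V = 0.03162 × 62.36 × 1006.15 / 0.855 = 2320 torr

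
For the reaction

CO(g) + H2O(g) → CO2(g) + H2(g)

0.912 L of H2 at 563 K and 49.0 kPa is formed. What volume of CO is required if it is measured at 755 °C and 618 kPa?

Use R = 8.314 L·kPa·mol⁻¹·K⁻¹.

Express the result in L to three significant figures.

n(H2) = PV/RT = (49.0 × 0.912) / (8.314 × 563) = 0.009547 mol
n(CO) = (1/1) × 0.009547 = 0.009547 mol
V = nRT/P = 0.009547 × 8.314 × 1028.15 / 618 = 0.1321 L

0.132 L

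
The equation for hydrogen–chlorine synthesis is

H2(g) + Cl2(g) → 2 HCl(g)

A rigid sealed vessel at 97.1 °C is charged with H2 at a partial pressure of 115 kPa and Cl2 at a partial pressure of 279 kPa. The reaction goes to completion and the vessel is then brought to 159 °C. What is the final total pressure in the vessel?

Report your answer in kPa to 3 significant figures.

Because the vessel is rigid and T is held at 97.1 °C, work the stoichiometry in partial pressures (P_i = n_iRT/V).
P(Cl2) required for 115 kPa of H2 = (1/1) × 115 = 115.0 kPa; available 279 kPa, so H2 is limiting.
P(Cl2) remaining = 279 − (1/1) × 115 = 164.0 kPa
P(gaseous products) = (2)/1 × 115 = 230.0 kPa
P_total at 97.1 °C = 164.0 + 230.0 = 394.0 kPa
Scaling to 159 °C: P = 394.0 × 432.15/370.25 = 459.9 kPa

460 kPa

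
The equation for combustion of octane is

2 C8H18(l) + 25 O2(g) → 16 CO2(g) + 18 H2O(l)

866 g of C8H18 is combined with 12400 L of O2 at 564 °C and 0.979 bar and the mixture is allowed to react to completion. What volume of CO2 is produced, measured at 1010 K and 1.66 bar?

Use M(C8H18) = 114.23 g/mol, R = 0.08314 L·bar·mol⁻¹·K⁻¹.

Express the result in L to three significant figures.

n(C8H18) = 866 / 114.23 = 7.581 mol
n(O2) = PV/RT = (0.979 × 12400) / (0.08314 × 837.15) = 174.4 mol
For 7.581 mol C8H18, stoichiometry requires (25/2) × 7.581 = 94.76 mol O2; 174.4 mol is available, so C8H18 is limiting.
n(CO2) = (16/2) × 7.581 = 60.65 mol
V(CO2) = nRT/P = 60.65 × 0.08314 × 1010 / 1.66 = 3068 L

3070 L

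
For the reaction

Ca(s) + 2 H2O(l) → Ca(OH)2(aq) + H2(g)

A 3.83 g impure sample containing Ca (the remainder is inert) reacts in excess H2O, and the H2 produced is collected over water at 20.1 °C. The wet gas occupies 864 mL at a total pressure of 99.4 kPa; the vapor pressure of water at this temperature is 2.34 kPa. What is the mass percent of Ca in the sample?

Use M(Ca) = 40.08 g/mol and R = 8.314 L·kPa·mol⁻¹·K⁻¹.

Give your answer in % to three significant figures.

36.0 %

P(H2) = 99.4 − 2.34 = 97.06 kPa
n(H2) = PV/RT = (97.06 × 0.8640) / (8.314 × 293.25) = 0.03440 mol
n(Ca) = (1/1) × 0.03440 = 0.03440 mol
m(Ca) = 0.03440 × 40.08 = 1.379 g
%Ca = 1.379 / 3.83 × 100 = 36.01%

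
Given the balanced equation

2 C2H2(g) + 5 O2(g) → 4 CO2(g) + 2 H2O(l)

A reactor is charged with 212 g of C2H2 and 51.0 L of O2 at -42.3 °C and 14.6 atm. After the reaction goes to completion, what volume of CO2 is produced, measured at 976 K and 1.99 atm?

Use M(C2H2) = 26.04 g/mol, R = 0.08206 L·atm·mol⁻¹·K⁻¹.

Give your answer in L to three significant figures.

655 L

n(C2H2) = 212 / 26.04 = 8.141 mol
n(O2) = PV/RT = (14.6 × 51.0) / (0.08206 × 230.85) = 39.31 mol
For 8.141 mol C2H2, stoichiometry requires (5/2) × 8.141 = 20.35 mol O2; 39.31 mol is available, so C2H2 is limiting.
n(CO2) = (4/2) × 8.141 = 16.28 mol
V(CO2) = nRT/P = 16.28 × 0.08206 × 976 / 1.99 = 655.2 L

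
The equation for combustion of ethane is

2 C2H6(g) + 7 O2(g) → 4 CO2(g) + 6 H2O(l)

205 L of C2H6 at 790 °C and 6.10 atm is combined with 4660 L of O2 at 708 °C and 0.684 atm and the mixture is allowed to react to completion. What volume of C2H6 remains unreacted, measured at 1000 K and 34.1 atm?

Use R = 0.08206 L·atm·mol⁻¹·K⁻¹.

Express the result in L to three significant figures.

7.27 L

n(C2H6) = PV/RT = (6.10 × 205) / (0.08206 × 1063.15) = 14.33 mol
n(O2) = PV/RT = (0.684 × 4660) / (0.08206 × 981.15) = 39.59 mol
For 14.33 mol C2H6, stoichiometry requires (7/2) × 14.33 = 50.16 mol O2; 39.59 mol is available, so O2 is limiting.
n(C2H6) consumed = (2/7) × 39.59 = 11.31 mol; remaining = 14.33 − 11.31 = 3.020 mol
V(C2H6) = nRT/P = 3.020 × 0.08206 × 1000 / 34.1 = 7.267 L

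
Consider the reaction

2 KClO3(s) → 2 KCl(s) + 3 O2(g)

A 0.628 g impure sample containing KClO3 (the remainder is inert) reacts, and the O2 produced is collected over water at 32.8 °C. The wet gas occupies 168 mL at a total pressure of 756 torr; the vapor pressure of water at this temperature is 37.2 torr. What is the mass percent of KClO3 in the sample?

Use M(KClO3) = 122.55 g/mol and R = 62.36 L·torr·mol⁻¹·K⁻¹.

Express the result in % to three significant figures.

82.3 %

P(O2) = 756 − 37.2 = 718.8 torr
n(O2) = PV/RT = (718.8 × 0.1680) / (62.36 × 305.95) = 0.006329 mol
n(KClO3) = (2/3) × 0.006329 = 0.004219 mol
m(KClO3) = 0.004219 × 122.55 = 0.5170 g
%KClO3 = 0.5170 / 0.628 × 100 = 82.32%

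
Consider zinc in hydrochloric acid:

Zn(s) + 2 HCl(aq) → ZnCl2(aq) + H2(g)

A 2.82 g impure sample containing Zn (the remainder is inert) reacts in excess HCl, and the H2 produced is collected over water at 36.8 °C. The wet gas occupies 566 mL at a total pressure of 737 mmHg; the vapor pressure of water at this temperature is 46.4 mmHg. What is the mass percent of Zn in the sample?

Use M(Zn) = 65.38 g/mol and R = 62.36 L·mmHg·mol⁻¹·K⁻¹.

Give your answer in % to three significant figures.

P(H2) = 737 − 46.4 = 690.6 mmHg
n(H2) = PV/RT = (690.6 × 0.5660) / (62.36 × 309.95) = 0.02022 mol
n(Zn) = (1/1) × 0.02022 = 0.02022 mol
m(Zn) = 0.02022 × 65.38 = 1.322 g
%Zn = 1.322 / 2.82 × 100 = 46.88%

46.9 %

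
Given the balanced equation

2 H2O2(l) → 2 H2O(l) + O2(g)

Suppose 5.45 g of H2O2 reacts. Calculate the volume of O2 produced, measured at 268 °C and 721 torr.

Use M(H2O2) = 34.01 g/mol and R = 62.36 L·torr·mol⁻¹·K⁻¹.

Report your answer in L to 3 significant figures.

3.75 L

n(H2O2) = 5.450 / 34.01 = 0.1602 mol
n(O2) = (1/2) × 0.1602 = 0.08010 mol
V = nRT/P = 0.08010 × 62.36 × 541.15 / 721 = 3.749 L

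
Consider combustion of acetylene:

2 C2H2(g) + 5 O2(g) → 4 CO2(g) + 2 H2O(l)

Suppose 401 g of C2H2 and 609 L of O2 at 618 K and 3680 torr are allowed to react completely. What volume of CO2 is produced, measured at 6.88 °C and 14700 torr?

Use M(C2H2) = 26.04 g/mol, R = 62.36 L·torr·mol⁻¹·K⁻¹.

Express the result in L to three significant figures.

36.6 L

n(C2H2) = 401 / 26.04 = 15.40 mol
n(O2) = PV/RT = (3680 × 609) / (62.36 × 618) = 58.15 mol
For 15.40 mol C2H2, stoichiometry requires (5/2) × 15.40 = 38.50 mol O2; 58.15 mol is available, so C2H2 is limiting.
n(CO2) = (4/2) × 15.40 = 30.80 mol
V(CO2) = nRT/P = 30.80 × 62.36 × 280.03 / 14700 = 36.59 L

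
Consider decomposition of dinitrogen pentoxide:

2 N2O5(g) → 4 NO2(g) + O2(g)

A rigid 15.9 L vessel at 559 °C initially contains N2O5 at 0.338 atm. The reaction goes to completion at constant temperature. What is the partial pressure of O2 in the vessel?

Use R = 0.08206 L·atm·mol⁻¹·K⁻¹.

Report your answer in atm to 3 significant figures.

n(N2O5)₀ = PV/RT = (0.338 × 15.9) / (0.08206 × 832.15) = 0.07870 mol
n(O2) = (1/2) × 0.07870 = 0.03935 mol
P(O2) = nRT/V = 0.03935 × 0.08206 × 832.15 / 15.9 = 0.1690 atm

0.169 atm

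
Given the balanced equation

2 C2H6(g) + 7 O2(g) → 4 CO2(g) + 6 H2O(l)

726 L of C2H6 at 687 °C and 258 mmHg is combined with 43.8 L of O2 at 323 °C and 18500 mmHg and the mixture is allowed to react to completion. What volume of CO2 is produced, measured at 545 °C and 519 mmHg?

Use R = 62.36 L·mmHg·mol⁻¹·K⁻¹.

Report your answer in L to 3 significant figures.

615 L

n(C2H6) = PV/RT = (258 × 726) / (62.36 × 960.15) = 3.128 mol
n(O2) = PV/RT = (18500 × 43.8) / (62.36 × 596.15) = 21.80 mol
For 3.128 mol C2H6, stoichiometry requires (7/2) × 3.128 = 10.95 mol O2; 21.80 mol is available, so C2H6 is limiting.
n(CO2) = (4/2) × 3.128 = 6.256 mol
V(CO2) = nRT/P = 6.256 × 62.36 × 818.15 / 519 = 615.0 L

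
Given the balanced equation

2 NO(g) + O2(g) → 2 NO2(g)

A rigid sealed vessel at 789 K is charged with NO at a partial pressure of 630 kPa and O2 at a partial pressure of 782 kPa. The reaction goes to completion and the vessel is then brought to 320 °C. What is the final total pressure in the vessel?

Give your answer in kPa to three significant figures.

825 kPa

With V and T fixed, P_i ∝ n_i, so the mole ratios apply directly to partial pressures at 789 K.
P(O2) required for 630 kPa of NO = (1/2) × 630 = 315.0 kPa; available 782 kPa, so NO is limiting.
P(O2) remaining = 782 − (1/2) × 630 = 467.0 kPa
P(gaseous products) = (2)/2 × 630 = 630.0 kPa
P_total at 789 K = 467.0 + 630.0 = 1097 kPa
Scaling to 320 °C: P = 1097 × 593.15/789 = 824.7 kPa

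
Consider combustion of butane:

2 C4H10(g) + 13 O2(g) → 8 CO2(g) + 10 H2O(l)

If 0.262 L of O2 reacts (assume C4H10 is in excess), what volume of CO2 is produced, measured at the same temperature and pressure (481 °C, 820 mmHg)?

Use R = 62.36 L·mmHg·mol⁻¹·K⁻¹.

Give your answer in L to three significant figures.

At constant T and P, gas volumes are in the mole ratio: V(CO2) = (8/13) × 0.262 = 0.1612 L

0.161 L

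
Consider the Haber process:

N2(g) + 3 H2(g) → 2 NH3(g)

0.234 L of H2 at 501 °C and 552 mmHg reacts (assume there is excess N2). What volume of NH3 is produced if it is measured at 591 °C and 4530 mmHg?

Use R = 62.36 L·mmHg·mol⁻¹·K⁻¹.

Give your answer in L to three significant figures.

0.0212 L

n(H2) = PV/RT = (552 × 0.234) / (62.36 × 774.15) = 0.002676 mol
n(NH3) = (2/3) × 0.002676 = 0.001784 mol
V = nRT/P = 0.001784 × 62.36 × 864.15 / 4530 = 0.02122 L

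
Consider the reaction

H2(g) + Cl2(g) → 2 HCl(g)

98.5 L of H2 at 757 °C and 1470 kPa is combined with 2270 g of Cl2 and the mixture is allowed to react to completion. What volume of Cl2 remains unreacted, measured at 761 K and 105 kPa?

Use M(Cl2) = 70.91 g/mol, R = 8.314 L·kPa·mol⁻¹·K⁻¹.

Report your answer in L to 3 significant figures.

n(H2) = PV/RT = (1470 × 98.5) / (8.314 × 1030.15) = 16.91 mol
n(Cl2) = 2270 / 70.91 = 32.01 mol
For 16.91 mol H2, stoichiometry requires (1/1) × 16.91 = 16.91 mol Cl2; 32.01 mol is available, so H2 is limiting.
n(Cl2) consumed = (1/1) × 16.91 = 16.91 mol; remaining = 32.01 − 16.91 = 15.10 mol
V(Cl2) = nRT/P = 15.10 × 8.314 × 761 / 105 = 909.9 L

910 L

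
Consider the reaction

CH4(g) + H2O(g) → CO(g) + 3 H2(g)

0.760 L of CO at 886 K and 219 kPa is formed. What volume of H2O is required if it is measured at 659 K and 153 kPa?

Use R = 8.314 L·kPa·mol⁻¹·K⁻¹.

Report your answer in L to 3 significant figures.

n(CO) = PV/RT = (219 × 0.760) / (8.314 × 886) = 0.02260 mol
n(H2O) = (1/1) × 0.02260 = 0.02260 mol
V = nRT/P = 0.02260 × 8.314 × 659 / 153 = 0.8093 L

0.809 L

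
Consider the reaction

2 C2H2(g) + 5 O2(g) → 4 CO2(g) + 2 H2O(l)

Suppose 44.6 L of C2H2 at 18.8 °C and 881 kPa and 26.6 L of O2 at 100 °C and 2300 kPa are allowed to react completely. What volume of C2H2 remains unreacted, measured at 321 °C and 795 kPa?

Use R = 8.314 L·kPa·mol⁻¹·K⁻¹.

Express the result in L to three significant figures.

51.6 L

n(C2H2) = PV/RT = (881 × 44.6) / (8.314 × 291.95) = 16.19 mol
n(O2) = PV/RT = (2300 × 26.6) / (8.314 × 373.15) = 19.72 mol
For 16.19 mol C2H2, stoichiometry requires (5/2) × 16.19 = 40.48 mol O2; 19.72 mol is available, so O2 is limiting.
n(C2H2) consumed = (2/5) × 19.72 = 7.888 mol; remaining = 16.19 − 7.888 = 8.302 mol
V(C2H2) = nRT/P = 8.302 × 8.314 × 594.15 / 795 = 51.58 L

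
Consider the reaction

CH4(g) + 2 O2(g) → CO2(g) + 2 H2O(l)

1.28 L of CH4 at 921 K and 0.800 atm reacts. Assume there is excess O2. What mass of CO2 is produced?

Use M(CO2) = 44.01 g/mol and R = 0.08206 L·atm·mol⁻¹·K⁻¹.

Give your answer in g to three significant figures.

n(CH4) = PV/RT = (0.800 × 1.28) / (0.08206 × 921) = 0.01355 mol
n(CO2) = (1/1) × 0.01355 = 0.01355 mol
m(CO2) = 0.01355 × 44.01 = 0.5963 g

0.596 g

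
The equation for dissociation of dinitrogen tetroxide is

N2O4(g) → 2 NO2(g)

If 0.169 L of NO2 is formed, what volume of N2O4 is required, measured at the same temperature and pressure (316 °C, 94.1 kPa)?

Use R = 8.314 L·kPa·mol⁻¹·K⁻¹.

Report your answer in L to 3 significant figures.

At constant T and P, gas volumes are in the mole ratio: V(N2O4) = (1/2) × 0.169 = 0.08450 L

0.0845 L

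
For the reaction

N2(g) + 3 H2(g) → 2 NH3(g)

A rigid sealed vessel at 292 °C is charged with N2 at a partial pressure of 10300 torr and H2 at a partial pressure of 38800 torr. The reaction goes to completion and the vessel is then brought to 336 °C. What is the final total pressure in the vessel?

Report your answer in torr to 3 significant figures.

Because the vessel is rigid and T is held at 292 °C, work the stoichiometry in partial pressures (P_i = n_iRT/V).
P(H2) required for 10300 torr of N2 = (3/1) × 10300 = 30900 torr; available 38800 torr, so N2 is limiting.
P(H2) remaining = 38800 − (3/1) × 10300 = 7900 torr
P(gaseous products) = (2)/1 × 10300 = 20600 torr
P_total at 292 °C = 7900 + 20600 = 28500 torr
Scaling to 336 °C: P = 28500 × 609.15/565.15 = 30720 torr

30700 torr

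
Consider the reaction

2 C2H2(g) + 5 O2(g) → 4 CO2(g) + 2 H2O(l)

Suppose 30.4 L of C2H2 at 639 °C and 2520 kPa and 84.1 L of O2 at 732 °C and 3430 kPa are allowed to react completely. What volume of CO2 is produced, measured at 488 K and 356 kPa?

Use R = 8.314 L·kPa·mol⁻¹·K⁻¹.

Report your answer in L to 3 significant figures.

n(C2H2) = PV/RT = (2520 × 30.4) / (8.314 × 912.15) = 10.10 mol
n(O2) = PV/RT = (3430 × 84.1) / (8.314 × 1005.15) = 34.52 mol
For 10.10 mol C2H2, stoichiometry requires (5/2) × 10.10 = 25.25 mol O2; 34.52 mol is available, so C2H2 is limiting.
n(CO2) = (4/2) × 10.10 = 20.20 mol
V(CO2) = nRT/P = 20.20 × 8.314 × 488 / 356 = 230.2 L

230 L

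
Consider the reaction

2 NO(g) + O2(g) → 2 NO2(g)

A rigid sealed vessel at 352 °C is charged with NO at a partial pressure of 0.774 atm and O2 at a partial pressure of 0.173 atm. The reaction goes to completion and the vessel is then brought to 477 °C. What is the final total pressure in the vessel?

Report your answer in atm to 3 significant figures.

At constant V, partial pressures at 352 °C are proportional to moles, so apply stoichiometry directly to pressures.
P(O2) required for 0.774 atm of NO = (1/2) × 0.774 = 0.3870 atm; available 0.173 atm, so O2 is limiting.
P(NO) remaining = 0.774 − (2/1) × 0.173 = 0.4280 atm
P(gaseous products) = (2)/1 × 0.173 = 0.3460 atm
P_total at 352 °C = 0.4280 + 0.3460 = 0.7740 atm
Scaling to 477 °C: P = 0.7740 × 750.15/625.15 = 0.9288 atm

0.929 atm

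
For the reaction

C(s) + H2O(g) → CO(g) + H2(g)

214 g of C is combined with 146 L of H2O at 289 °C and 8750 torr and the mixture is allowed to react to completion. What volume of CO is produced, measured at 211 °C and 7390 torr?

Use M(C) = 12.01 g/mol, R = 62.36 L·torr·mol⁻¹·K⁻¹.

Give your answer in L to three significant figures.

n(C) = 214 / 12.01 = 17.82 mol
n(H2O) = PV/RT = (8750 × 146) / (62.36 × 562.15) = 36.44 mol
For 17.82 mol C, stoichiometry requires (1/1) × 17.82 = 17.82 mol H2O; 36.44 mol is available, so C is limiting.
n(CO) = (1/1) × 17.82 = 17.82 mol
V(CO) = nRT/P = 17.82 × 62.36 × 484.15 / 7390 = 72.80 L

72.8 L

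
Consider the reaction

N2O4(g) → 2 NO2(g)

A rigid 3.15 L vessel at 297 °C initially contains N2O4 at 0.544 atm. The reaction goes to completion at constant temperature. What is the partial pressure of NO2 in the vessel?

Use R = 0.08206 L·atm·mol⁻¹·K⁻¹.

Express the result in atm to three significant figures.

1.09 atm

n(N2O4)₀ = PV/RT = (0.544 × 3.15) / (0.08206 × 570.15) = 0.03663 mol
n(NO2) = (2/1) × 0.03663 = 0.07326 mol
P(NO2) = nRT/V = 0.07326 × 0.08206 × 570.15 / 3.15 = 1.088 atm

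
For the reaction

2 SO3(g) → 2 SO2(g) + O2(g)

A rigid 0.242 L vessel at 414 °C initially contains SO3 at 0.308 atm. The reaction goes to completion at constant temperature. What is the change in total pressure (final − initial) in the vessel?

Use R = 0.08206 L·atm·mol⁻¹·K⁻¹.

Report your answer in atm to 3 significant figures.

Rigid vessel, constant T ⇒ P scales with total gas moles (2 → 3).
P_final = (3/2) × 0.308 = 0.4620 atm; ΔP = 0.4620 − 0.308 = 0.1540 atm

0.154 atm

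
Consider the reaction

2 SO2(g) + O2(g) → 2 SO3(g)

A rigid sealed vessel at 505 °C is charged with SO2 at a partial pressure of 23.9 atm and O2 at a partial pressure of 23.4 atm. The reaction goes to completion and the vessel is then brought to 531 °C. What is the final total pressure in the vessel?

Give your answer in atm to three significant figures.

Because the vessel is rigid and T is held at 505 °C, work the stoichiometry in partial pressures (P_i = n_iRT/V).
P(O2) required for 23.9 atm of SO2 = (1/2) × 23.9 = 11.95 atm; available 23.4 atm, so SO2 is limiting.
P(O2) remaining = 23.4 − (1/2) × 23.9 = 11.45 atm
P(gaseous products) = (2)/2 × 23.9 = 23.90 atm
P_total at 505 °C = 11.45 + 23.90 = 35.35 atm
Scaling to 531 °C: P = 35.35 × 804.15/778.15 = 36.53 atm

36.5 atm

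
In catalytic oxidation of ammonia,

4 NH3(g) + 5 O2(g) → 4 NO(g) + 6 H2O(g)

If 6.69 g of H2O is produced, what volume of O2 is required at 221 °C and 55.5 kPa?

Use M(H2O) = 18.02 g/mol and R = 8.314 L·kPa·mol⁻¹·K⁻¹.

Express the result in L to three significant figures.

n(H2O) = 6.690 / 18.02 = 0.3713 mol
n(O2) = (5/6) × 0.3713 = 0.3094 mol
V = nRT/P = 0.3094 × 8.314 × 494.15 / 55.5 = 22.90 L

22.9 L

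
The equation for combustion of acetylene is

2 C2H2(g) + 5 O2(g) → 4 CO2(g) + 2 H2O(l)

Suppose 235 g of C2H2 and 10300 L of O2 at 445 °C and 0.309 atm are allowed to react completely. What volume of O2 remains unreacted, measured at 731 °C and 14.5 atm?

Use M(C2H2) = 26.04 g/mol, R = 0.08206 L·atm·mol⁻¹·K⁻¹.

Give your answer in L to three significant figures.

179 L

n(C2H2) = 235 / 26.04 = 9.025 mol
n(O2) = PV/RT = (0.309 × 10300) / (0.08206 × 718.15) = 54.01 mol
For 9.025 mol C2H2, stoichiometry requires (5/2) × 9.025 = 22.56 mol O2; 54.01 mol is available, so C2H2 is limiting.
n(O2) consumed = (5/2) × 9.025 = 22.56 mol; remaining = 54.01 − 22.56 = 31.45 mol
V(O2) = nRT/P = 31.45 × 0.08206 × 1004.15 / 14.5 = 178.7 L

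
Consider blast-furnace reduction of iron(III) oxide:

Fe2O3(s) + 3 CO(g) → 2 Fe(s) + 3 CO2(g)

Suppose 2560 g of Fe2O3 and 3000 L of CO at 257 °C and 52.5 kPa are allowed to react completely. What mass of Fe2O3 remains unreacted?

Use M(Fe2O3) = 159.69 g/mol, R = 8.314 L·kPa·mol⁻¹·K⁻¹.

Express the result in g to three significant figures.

658 g

n(Fe2O3) = 2560 / 159.69 = 16.03 mol
n(CO) = PV/RT = (52.5 × 3000) / (8.314 × 530.15) = 35.73 mol
For 16.03 mol Fe2O3, stoichiometry requires (3/1) × 16.03 = 48.09 mol CO; 35.73 mol is available, so CO is limiting.
n(Fe2O3) consumed = (1/3) × 35.73 = 11.91 mol; remaining = 16.03 − 11.91 = 4.120 mol
m(Fe2O3) = 4.120 × 159.69 = 657.9 g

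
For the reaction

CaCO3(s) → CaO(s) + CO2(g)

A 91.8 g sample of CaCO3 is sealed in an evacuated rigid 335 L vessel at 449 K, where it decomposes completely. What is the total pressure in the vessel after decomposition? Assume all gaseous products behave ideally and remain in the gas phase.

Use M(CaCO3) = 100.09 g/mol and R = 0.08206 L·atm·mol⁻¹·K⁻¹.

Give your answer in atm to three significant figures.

n(CaCO3) = 91.8 / 100.09 = 0.9172 mol
n(gas produced) = (1/1) × 0.9172 = 0.9172 mol
P = nRT/V = 0.9172 × 0.08206 × 449 / 335 = 0.1009 atm

0.101 atm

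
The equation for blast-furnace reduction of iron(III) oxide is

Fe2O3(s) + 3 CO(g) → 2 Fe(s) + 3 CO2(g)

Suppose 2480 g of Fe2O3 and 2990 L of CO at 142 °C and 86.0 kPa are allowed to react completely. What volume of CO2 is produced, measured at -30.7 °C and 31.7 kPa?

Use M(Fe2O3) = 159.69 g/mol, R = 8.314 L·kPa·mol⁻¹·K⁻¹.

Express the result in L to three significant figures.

2960 L

n(Fe2O3) = 2480 / 159.69 = 15.53 mol
n(CO) = PV/RT = (86.0 × 2990) / (8.314 × 415.15) = 74.50 mol
For 15.53 mol Fe2O3, stoichiometry requires (3/1) × 15.53 = 46.59 mol CO; 74.50 mol is available, so Fe2O3 is limiting.
n(CO2) = (3/1) × 15.53 = 46.59 mol
V(CO2) = nRT/P = 46.59 × 8.314 × 242.45 / 31.7 = 2963 L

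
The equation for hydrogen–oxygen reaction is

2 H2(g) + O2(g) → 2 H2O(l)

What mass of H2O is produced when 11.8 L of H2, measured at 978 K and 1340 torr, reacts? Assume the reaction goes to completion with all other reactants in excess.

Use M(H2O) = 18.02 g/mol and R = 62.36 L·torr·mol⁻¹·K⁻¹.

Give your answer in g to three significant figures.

n(H2) = PV/RT = (1340 × 11.8) / (62.36 × 978) = 0.2593 mol
n(H2O) = (2/2) × 0.2593 = 0.2593 mol
m(H2O) = 0.2593 × 18.02 = 4.673 g

4.67 g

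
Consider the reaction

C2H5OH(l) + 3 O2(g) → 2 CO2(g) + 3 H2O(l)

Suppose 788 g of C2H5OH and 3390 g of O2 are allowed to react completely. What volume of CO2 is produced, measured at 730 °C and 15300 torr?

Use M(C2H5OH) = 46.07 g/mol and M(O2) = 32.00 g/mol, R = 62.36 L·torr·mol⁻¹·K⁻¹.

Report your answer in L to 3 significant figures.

140 L

n(C2H5OH) = 788 / 46.07 = 17.10 mol
n(O2) = 3390 / 32.00 = 105.9 mol
For 17.10 mol C2H5OH, stoichiometry requires (3/1) × 17.10 = 51.30 mol O2; 105.9 mol is available, so C2H5OH is limiting.
n(CO2) = (2/1) × 17.10 = 34.20 mol
V(CO2) = nRT/P = 34.20 × 62.36 × 1003.15 / 15300 = 139.8 L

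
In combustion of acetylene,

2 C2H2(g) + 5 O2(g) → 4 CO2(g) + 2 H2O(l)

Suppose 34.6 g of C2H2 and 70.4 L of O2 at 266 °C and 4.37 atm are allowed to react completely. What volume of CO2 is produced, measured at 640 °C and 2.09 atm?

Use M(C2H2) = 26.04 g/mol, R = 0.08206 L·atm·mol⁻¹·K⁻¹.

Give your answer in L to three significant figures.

95.3 L

n(C2H2) = 34.6 / 26.04 = 1.329 mol
n(O2) = PV/RT = (4.37 × 70.4) / (0.08206 × 539.15) = 6.954 mol
For 1.329 mol C2H2, stoichiometry requires (5/2) × 1.329 = 3.322 mol O2; 6.954 mol is available, so C2H2 is limiting.
n(CO2) = (4/2) × 1.329 = 2.658 mol
V(CO2) = nRT/P = 2.658 × 0.08206 × 913.15 / 2.09 = 95.30 L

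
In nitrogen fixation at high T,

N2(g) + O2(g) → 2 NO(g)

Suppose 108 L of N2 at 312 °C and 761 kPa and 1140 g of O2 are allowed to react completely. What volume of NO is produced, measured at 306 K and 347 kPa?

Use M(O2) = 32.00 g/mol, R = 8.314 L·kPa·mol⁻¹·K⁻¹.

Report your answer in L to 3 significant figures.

248 L

n(N2) = PV/RT = (761 × 108) / (8.314 × 585.15) = 16.89 mol
n(O2) = 1140 / 32.00 = 35.62 mol
For 16.89 mol N2, stoichiometry requires (1/1) × 16.89 = 16.89 mol O2; 35.62 mol is available, so N2 is limiting.
n(NO) = (2/1) × 16.89 = 33.78 mol
V(NO) = nRT/P = 33.78 × 8.314 × 306 / 347 = 247.7 L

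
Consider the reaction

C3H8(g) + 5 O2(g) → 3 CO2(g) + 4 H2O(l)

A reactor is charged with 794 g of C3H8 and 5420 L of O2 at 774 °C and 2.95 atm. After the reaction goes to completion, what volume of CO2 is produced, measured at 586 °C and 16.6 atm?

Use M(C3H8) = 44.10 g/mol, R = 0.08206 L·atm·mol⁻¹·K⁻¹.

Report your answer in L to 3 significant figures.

229 L

n(C3H8) = 794 / 44.10 = 18.00 mol
n(O2) = PV/RT = (2.95 × 5420) / (0.08206 × 1047.15) = 186.1 mol
For 18.00 mol C3H8, stoichiometry requires (5/1) × 18.00 = 90.00 mol O2; 186.1 mol is available, so C3H8 is limiting.
n(CO2) = (3/1) × 18.00 = 54.00 mol
V(CO2) = nRT/P = 54.00 × 0.08206 × 859.15 / 16.6 = 229.3 L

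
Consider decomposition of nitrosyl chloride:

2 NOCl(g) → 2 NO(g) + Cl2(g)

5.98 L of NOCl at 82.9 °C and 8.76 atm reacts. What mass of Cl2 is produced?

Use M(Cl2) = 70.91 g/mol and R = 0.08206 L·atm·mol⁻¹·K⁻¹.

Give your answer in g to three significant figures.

n(NOCl) = PV/RT = (8.76 × 5.98) / (0.08206 × 356.05) = 1.793 mol
n(Cl2) = (1/2) × 1.793 = 0.8965 mol
m(Cl2) = 0.8965 × 70.91 = 63.57 g

63.6 g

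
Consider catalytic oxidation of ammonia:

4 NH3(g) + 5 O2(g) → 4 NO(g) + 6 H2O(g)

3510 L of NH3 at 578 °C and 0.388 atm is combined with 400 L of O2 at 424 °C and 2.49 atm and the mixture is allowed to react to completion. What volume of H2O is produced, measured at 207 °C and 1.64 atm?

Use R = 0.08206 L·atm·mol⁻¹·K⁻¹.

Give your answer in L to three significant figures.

502 L

n(NH3) = PV/RT = (0.388 × 3510) / (0.08206 × 851.15) = 19.50 mol
n(O2) = PV/RT = (2.49 × 400) / (0.08206 × 697.15) = 17.41 mol
For 19.50 mol NH3, stoichiometry requires (5/4) × 19.50 = 24.38 mol O2; 17.41 mol is available, so O2 is limiting.
n(H2O) = (6/5) × 17.41 = 20.89 mol
V(H2O) = nRT/P = 20.89 × 0.08206 × 480.15 / 1.64 = 501.9 L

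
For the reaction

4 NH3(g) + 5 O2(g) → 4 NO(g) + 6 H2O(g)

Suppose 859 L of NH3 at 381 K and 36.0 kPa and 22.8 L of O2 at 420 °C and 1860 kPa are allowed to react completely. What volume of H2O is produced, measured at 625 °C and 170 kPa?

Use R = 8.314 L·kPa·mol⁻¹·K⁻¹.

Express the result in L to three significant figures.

388 L

n(NH3) = PV/RT = (36.0 × 859) / (8.314 × 381) = 9.762 mol
n(O2) = PV/RT = (1860 × 22.8) / (8.314 × 693.15) = 7.359 mol
For 9.762 mol NH3, stoichiometry requires (5/4) × 9.762 = 12.20 mol O2; 7.359 mol is available, so O2 is limiting.
n(H2O) = (6/5) × 7.359 = 8.831 mol
V(H2O) = nRT/P = 8.831 × 8.314 × 898.15 / 170 = 387.9 L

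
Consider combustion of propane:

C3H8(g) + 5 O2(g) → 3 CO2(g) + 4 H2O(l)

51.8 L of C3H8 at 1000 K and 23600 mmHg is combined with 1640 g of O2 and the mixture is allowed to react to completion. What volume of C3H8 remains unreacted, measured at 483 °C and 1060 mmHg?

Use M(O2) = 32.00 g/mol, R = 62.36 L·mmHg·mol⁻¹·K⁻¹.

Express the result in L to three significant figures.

416 L

n(C3H8) = PV/RT = (23600 × 51.8) / (62.36 × 1000) = 19.60 mol
n(O2) = 1640 / 32.00 = 51.25 mol
For 19.60 mol C3H8, stoichiometry requires (5/1) × 19.60 = 98.00 mol O2; 51.25 mol is available, so O2 is limiting.
n(C3H8) consumed = (1/5) × 51.25 = 10.25 mol; remaining = 19.60 − 10.25 = 9.350 mol
V(C3H8) = nRT/P = 9.350 × 62.36 × 756.15 / 1060 = 415.9 L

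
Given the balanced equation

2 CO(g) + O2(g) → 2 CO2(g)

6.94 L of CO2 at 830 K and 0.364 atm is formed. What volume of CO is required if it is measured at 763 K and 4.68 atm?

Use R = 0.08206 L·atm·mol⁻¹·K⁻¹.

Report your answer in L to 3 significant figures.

0.496 L

n(CO2) = PV/RT = (0.364 × 6.94) / (0.08206 × 830) = 0.03709 mol
n(CO) = (2/2) × 0.03709 = 0.03709 mol
V = nRT/P = 0.03709 × 0.08206 × 763 / 4.68 = 0.4962 L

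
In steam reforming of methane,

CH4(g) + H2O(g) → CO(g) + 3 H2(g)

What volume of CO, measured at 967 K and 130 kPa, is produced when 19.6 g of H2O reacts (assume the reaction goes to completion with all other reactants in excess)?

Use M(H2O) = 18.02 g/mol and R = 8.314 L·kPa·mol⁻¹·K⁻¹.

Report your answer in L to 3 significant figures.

n(H2O) = 19.60 / 18.02 = 1.088 mol
n(CO) = (1/1) × 1.088 = 1.088 mol
V = nRT/P = 1.088 × 8.314 × 967 / 130 = 67.29 L

67.3 L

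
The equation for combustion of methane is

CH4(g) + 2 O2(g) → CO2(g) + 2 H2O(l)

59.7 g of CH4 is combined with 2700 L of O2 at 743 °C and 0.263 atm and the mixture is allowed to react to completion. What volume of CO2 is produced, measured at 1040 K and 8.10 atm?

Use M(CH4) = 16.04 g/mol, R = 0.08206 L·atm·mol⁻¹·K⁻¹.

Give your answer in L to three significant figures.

39.2 L

n(CH4) = 59.7 / 16.04 = 3.722 mol
n(O2) = PV/RT = (0.263 × 2700) / (0.08206 × 1016.15) = 8.516 mol
For 3.722 mol CH4, stoichiometry requires (2/1) × 3.722 = 7.444 mol O2; 8.516 mol is available, so CH4 is limiting.
n(CO2) = (1/1) × 3.722 = 3.722 mol
V(CO2) = nRT/P = 3.722 × 0.08206 × 1040 / 8.10 = 39.22 L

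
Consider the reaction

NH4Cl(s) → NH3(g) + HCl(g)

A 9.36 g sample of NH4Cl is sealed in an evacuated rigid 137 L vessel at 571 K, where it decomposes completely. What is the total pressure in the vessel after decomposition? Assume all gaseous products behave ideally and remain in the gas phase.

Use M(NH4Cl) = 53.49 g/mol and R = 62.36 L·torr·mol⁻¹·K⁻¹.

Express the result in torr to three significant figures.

91.0 torr

n(NH4Cl) = 9.36 / 53.49 = 0.1750 mol
n(gas produced) = (2/1) × 0.1750 = 0.3500 mol
P = nRT/V = 0.3500 × 62.36 × 571 / 137 = 90.97 torr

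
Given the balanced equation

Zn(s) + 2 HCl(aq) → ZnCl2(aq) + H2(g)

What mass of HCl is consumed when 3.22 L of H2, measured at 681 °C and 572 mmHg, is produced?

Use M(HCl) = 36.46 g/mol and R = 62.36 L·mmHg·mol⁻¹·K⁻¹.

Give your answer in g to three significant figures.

n(H2) = PV/RT = (572 × 3.22) / (62.36 × 954.15) = 0.03095 mol
n(HCl) = (2/1) × 0.03095 = 0.06190 mol
m(HCl) = 0.06190 × 36.46 = 2.257 g

2.26 g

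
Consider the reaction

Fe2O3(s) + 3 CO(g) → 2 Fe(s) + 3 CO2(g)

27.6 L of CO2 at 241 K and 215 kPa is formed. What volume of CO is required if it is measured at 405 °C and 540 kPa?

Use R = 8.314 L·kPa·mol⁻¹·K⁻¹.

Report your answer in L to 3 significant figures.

n(CO2) = PV/RT = (215 × 27.6) / (8.314 × 241) = 2.962 mol
n(CO) = (3/3) × 2.962 = 2.962 mol
V = nRT/P = 2.962 × 8.314 × 678.15 / 540 = 30.93 L

30.9 L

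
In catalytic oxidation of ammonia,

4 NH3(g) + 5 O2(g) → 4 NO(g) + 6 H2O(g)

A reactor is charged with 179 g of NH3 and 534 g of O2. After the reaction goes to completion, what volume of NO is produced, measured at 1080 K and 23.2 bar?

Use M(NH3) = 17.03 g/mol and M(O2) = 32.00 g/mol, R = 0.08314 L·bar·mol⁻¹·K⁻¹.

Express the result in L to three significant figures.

40.7 L

n(NH3) = 179 / 17.03 = 10.51 mol
n(O2) = 534 / 32.00 = 16.69 mol
For 10.51 mol NH3, stoichiometry requires (5/4) × 10.51 = 13.14 mol O2; 16.69 mol is available, so NH3 is limiting.
n(NO) = (4/4) × 10.51 = 10.51 mol
V(NO) = nRT/P = 10.51 × 0.08314 × 1080 / 23.2 = 40.68 L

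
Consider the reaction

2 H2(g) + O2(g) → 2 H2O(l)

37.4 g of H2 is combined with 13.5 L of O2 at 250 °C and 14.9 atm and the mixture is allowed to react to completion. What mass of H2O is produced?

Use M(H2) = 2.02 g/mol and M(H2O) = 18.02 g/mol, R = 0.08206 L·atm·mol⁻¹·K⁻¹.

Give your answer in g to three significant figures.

n(H2) = 37.4 / 2.02 = 18.51 mol
n(O2) = PV/RT = (14.9 × 13.5) / (0.08206 × 523.15) = 4.686 mol
For 18.51 mol H2, stoichiometry requires (1/2) × 18.51 = 9.255 mol O2; 4.686 mol is available, so O2 is limiting.
n(H2O) = (2/1) × 4.686 = 9.372 mol
m(H2O) = 9.372 × 18.02 = 168.9 g

169 g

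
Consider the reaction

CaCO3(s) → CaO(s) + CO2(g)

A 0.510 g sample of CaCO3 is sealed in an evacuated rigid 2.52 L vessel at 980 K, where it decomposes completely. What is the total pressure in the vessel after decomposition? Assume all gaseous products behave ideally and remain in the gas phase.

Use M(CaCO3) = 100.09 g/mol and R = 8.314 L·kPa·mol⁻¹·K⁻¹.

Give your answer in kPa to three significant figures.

n(CaCO3) = 0.510 / 100.09 = 0.005095 mol
n(gas produced) = (1/1) × 0.005095 = 0.005095 mol
P = nRT/V = 0.005095 × 8.314 × 980 / 2.52 = 16.47 kPa

16.5 kPa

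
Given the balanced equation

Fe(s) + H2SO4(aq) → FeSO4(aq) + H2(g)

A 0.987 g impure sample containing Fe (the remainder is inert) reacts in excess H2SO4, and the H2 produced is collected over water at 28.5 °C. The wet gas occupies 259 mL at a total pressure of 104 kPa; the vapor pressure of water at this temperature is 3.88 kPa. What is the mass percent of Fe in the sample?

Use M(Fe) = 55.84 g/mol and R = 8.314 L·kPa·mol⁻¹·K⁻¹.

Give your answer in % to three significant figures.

P(H2) = 104 − 3.88 = 100.1 kPa
n(H2) = PV/RT = (100.1 × 0.2590) / (8.314 × 301.65) = 0.01034 mol
n(Fe) = (1/1) × 0.01034 = 0.01034 mol
m(Fe) = 0.01034 × 55.84 = 0.5774 g
%Fe = 0.5774 / 0.987 × 100 = 58.50%

58.5 %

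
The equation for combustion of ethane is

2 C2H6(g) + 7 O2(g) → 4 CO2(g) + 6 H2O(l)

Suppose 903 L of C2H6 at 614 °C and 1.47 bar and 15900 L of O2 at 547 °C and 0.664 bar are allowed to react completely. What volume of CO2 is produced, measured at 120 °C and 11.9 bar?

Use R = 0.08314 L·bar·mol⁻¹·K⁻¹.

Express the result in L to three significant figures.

98.9 L

n(C2H6) = PV/RT = (1.47 × 903) / (0.08314 × 887.15) = 18.00 mol
n(O2) = PV/RT = (0.664 × 15900) / (0.08314 × 820.15) = 154.8 mol
For 18.00 mol C2H6, stoichiometry requires (7/2) × 18.00 = 63.00 mol O2; 154.8 mol is available, so C2H6 is limiting.
n(CO2) = (4/2) × 18.00 = 36.00 mol
V(CO2) = nRT/P = 36.00 × 0.08314 × 393.15 / 11.9 = 98.88 L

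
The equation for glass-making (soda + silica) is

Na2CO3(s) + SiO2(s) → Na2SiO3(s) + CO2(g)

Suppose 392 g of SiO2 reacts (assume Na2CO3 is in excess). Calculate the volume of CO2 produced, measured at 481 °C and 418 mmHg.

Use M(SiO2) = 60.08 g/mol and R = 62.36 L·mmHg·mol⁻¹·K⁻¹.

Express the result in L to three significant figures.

n(SiO2) = 392.0 / 60.08 = 6.525 mol
n(CO2) = (1/1) × 6.525 = 6.525 mol
V = nRT/P = 6.525 × 62.36 × 754.15 / 418 = 734.1 L

734 L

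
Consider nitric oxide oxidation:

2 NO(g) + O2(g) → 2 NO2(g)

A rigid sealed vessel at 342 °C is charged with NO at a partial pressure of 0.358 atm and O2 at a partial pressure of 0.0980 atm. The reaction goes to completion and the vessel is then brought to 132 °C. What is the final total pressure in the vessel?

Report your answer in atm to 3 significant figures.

Because the vessel is rigid and T is held at 342 °C, work the stoichiometry in partial pressures (P_i = n_iRT/V).
P(O2) required for 0.358 atm of NO = (1/2) × 0.358 = 0.1790 atm; available 0.0980 atm, so O2 is limiting.
P(NO) remaining = 0.358 − (2/1) × 0.0980 = 0.1620 atm
P(gaseous products) = (2)/1 × 0.0980 = 0.1960 atm
P_total at 342 °C = 0.1620 + 0.1960 = 0.3580 atm
Scaling to 132 °C: P = 0.3580 × 405.15/615.15 = 0.2358 atm

0.236 atm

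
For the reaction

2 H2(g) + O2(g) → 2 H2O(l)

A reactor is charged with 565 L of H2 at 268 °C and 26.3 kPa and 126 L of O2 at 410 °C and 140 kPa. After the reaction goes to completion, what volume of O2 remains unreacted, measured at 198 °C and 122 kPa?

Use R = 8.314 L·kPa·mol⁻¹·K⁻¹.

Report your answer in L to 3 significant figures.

46.7 L

n(H2) = PV/RT = (26.3 × 565) / (8.314 × 541.15) = 3.303 mol
n(O2) = PV/RT = (140 × 126) / (8.314 × 683.15) = 3.106 mol
For 3.303 mol H2, stoichiometry requires (1/2) × 3.303 = 1.651 mol O2; 3.106 mol is available, so H2 is limiting.
n(O2) consumed = (1/2) × 3.303 = 1.651 mol; remaining = 3.106 − 1.651 = 1.455 mol
V(O2) = nRT/P = 1.455 × 8.314 × 471.15 / 122 = 46.72 L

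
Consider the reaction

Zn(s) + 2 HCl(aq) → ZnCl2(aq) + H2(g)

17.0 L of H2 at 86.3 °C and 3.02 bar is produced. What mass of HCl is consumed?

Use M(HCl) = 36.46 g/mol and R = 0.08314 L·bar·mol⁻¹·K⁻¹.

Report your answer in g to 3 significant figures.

n(H2) = PV/RT = (3.02 × 17.0) / (0.08314 × 359.45) = 1.718 mol
n(HCl) = (2/1) × 1.718 = 3.436 mol
m(HCl) = 3.436 × 36.46 = 125.3 g

125 g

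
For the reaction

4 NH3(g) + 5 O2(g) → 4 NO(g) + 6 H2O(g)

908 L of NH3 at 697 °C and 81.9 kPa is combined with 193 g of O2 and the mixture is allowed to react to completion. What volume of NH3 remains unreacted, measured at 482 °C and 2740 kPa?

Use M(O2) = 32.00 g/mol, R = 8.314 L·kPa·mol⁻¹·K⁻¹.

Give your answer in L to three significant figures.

10.1 L

n(NH3) = PV/RT = (81.9 × 908) / (8.314 × 970.15) = 9.220 mol
n(O2) = 193 / 32.00 = 6.031 mol
For 9.220 mol NH3, stoichiometry requires (5/4) × 9.220 = 11.53 mol O2; 6.031 mol is available, so O2 is limiting.
n(NH3) consumed = (4/5) × 6.031 = 4.825 mol; remaining = 9.220 − 4.825 = 4.395 mol
V(NH3) = nRT/P = 4.395 × 8.314 × 755.15 / 2740 = 10.07 L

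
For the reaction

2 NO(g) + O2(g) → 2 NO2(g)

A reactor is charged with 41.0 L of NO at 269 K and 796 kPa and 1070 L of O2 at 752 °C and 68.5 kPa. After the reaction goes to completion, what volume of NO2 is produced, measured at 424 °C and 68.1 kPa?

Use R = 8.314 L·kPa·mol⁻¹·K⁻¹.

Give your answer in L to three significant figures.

n(NO) = PV/RT = (796 × 41.0) / (8.314 × 269) = 14.59 mol
n(O2) = PV/RT = (68.5 × 1070) / (8.314 × 1025.15) = 8.600 mol
For 14.59 mol NO, stoichiometry requires (1/2) × 14.59 = 7.295 mol O2; 8.600 mol is available, so NO is limiting.
n(NO2) = (2/2) × 14.59 = 14.59 mol
V(NO2) = nRT/P = 14.59 × 8.314 × 697.15 / 68.1 = 1242 L

1240 L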